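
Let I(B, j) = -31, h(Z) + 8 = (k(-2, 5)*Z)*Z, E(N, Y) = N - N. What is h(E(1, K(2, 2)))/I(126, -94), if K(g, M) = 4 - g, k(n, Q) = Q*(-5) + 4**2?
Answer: 8/31 ≈ 0.25806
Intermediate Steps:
k(n, Q) = 16 - 5*Q (k(n, Q) = -5*Q + 16 = 16 - 5*Q)
E(N, Y) = 0
h(Z) = -8 - 9*Z**2 (h(Z) = -8 + ((16 - 5*5)*Z)*Z = -8 + ((16 - 25)*Z)*Z = -8 + (-9*Z)*Z = -8 - 9*Z**2)
h(E(1, K(2, 2)))/I(126, -94) = (-8 - 9*0**2)/(-31) = (-8 - 9*0)*(-1/31) = (-8 + 0)*(-1/31) = -8*(-1/31) = 8/31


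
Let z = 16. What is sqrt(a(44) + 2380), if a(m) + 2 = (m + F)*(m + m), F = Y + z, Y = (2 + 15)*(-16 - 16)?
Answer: I*sqrt(40214) ≈ 200.53*I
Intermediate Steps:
Y = -544 (Y = 17*(-32) = -544)
F = -528 (F = -544 + 16 = -528)
a(m) = -2 + 2*m*(-528 + m) (a(m) = -2 + (m - 528)*(m + m) = -2 + (-528 + m)*(2*m) = -2 + 2*m*(-528 + m))
sqrt(a(44) + 2380) = sqrt((-2 - 1056*44 + 2*44**2) + 2380) = sqrt((-2 - 46464 + 2*1936) + 2380) = sqrt((-2 - 46464 + 3872) + 2380) = sqrt(-42594 + 2380) = sqrt(-40214) = I*sqrt(40214)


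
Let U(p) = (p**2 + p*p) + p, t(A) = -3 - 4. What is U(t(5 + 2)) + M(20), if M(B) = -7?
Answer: 84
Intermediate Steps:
t(A) = -7
U(p) = p + 2*p**2 (U(p) = (p**2 + p**2) + p = 2*p**2 + p = p + 2*p**2)
U(t(5 + 2)) + M(20) = -7*(1 + 2*(-7)) - 7 = -7*(1 - 14) - 7 = -7*(-13) - 7 = 91 - 7 = 84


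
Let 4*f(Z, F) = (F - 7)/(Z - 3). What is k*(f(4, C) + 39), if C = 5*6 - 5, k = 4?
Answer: 174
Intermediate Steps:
C = 25 (C = 30 - 5 = 25)
f(Z, F) = (-7 + F)/(4*(-3 + Z)) (f(Z, F) = ((F - 7)/(Z - 3))/4 = ((-7 + F)/(-3 + Z))/4 = (-7 + F)/(4*(-3 + Z)))
k*(f(4, C) + 39) = 4*((-7 + 25)/(4*(-3 + 4)) + 39) = 4*((¼)*18/1 + 39) = 4*((¼)*1*18 + 39) = 4*(9/2 + 39) = 4*(87/2) = 174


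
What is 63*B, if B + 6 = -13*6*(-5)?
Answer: 24192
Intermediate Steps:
B = 384 (B = -6 - 13*6*(-5) = -6 - 78*(-5) = -6 + 390 = 384)
63*B = 63*384 = 24192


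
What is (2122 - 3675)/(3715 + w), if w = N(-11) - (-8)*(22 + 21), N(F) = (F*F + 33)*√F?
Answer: -573057/1521487 + 21742*I*√11/1521487 ≈ -0.37664 + 0.047394*I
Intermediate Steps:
N(F) = √F*(33 + F²) (N(F) = (F² + 33)*√F = (33 + F²)*√F = √F*(33 + F²))
w = 344 + 154*I*√11 (w = √(-11)*(33 + (-11)²) - (-8)*(22 + 21) = (I*√11)*(33 + 121) - (-8)*43 = (I*√11)*154 - 1*(-344) = 154*I*√11 + 344 = 344 + 154*I*√11 ≈ 344.0 + 510.76*I)
(2122 - 3675)/(3715 + w) = (2122 - 3675)/(3715 + (344 + 154*I*√11)) = -1553/(4059 + 154*I*√11)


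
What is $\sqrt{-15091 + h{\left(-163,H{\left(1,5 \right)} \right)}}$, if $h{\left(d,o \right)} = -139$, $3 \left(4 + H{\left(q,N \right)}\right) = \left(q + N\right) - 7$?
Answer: $i \sqrt{15230} \approx 123.41 i$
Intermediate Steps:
$H{\left(q,N \right)} = - \frac{19}{3} + \frac{N}{3} + \frac{q}{3}$ ($H{\left(q,N \right)} = -4 + \frac{\left(q + N\right) - 7}{3} = -4 + \frac{\left(N + q\right) - 7}{3} = -4 + \frac{-7 + N + q}{3} = -4 + \left(- \frac{7}{3} + \frac{N}{3} + \frac{q}{3}\right) = - \frac{19}{3} + \frac{N}{3} + \frac{q}{3}$)
$\sqrt{-15091 + h{\left(-163,H{\left(1,5 \right)} \right)}} = \sqrt{-15091 - 139} = \sqrt{-15230} = i \sqrt{15230}$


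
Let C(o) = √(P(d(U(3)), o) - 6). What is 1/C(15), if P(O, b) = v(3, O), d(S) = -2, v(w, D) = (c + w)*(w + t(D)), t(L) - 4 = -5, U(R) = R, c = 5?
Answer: √10/10 ≈ 0.31623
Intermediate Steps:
t(L) = -1 (t(L) = 4 - 5 = -1)
v(w, D) = (-1 + w)*(5 + w) (v(w, D) = (5 + w)*(w - 1) = (5 + w)*(-1 + w) = (-1 + w)*(5 + w))
P(O, b) = 16 (P(O, b) = -5 + 3² + 4*3 = -5 + 9 + 12 = 16)
C(o) = √10 (C(o) = √(16 - 6) = √10)
1/C(15) = 1/(√10) = √10/10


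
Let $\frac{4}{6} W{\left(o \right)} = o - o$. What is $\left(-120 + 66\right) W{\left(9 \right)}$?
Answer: $0$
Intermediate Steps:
$W{\left(o \right)} = 0$ ($W{\left(o \right)} = \frac{3 \left(o - o\right)}{2} = \frac{3}{2} \cdot 0 = 0$)
$\left(-120 + 66\right) W{\left(9 \right)} = \left(-120 + 66\right) 0 = \left(-54\right) 0 = 0$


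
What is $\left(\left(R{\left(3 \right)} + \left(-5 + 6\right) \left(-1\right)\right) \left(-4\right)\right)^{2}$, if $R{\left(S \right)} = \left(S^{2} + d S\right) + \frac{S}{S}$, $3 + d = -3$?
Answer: $1296$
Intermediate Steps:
$d = -6$ ($d = -3 - 3 = -6$)
$R{\left(S \right)} = 1 + S^{2} - 6 S$ ($R{\left(S \right)} = \left(S^{2} - 6 S\right) + \frac{S}{S} = \left(S^{2} - 6 S\right) + 1 = 1 + S^{2} - 6 S$)
$\left(\left(R{\left(3 \right)} + \left(-5 + 6\right) \left(-1\right)\right) \left(-4\right)\right)^{2} = \left(\left(\left(1 + 3^{2} - 18\right) + \left(-5 + 6\right) \left(-1\right)\right) \left(-4\right)\right)^{2} = \left(\left(\left(1 + 9 - 18\right) + 1 \left(-1\right)\right) \left(-4\right)\right)^{2} = \left(\left(-8 - 1\right) \left(-4\right)\right)^{2} = \left(\left(-9\right) \left(-4\right)\right)^{2} = 36^{2} = 1296$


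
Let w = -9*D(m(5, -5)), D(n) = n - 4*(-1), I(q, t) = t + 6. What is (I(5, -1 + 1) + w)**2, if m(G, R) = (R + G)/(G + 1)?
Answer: 900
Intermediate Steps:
m(G, R) = (G + R)/(1 + G)
I(q, t) = 6 + t
D(n) = 4 + n (D(n) = n + 4 = 4 + n)
w = -36 (w = -9*(4 + (5 - 5)/(1 + 5)) = -9*(4 + 0/6) = -9*(4 + (1/6)*0) = -9*(4 + 0) = -9*4 = -36)
(I(5, -1 + 1) + w)**2 = ((6 + (-1 + 1)) - 36)**2 = ((6 + 0) - 36)**2 = (6 - 36)**2 = (-30)**2 = 900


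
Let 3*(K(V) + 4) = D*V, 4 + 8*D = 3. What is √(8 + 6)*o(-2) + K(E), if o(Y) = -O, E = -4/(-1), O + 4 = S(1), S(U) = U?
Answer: -25/6 + 3*√14 ≈ 7.0583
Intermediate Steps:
D = -⅛ (D = -½ + (⅛)*3 = -½ + 3/8 = -⅛ ≈ -0.12500)
O = -3 (O = -4 + 1 = -3)
E = 4 (E = -4*(-1) = 4)
K(V) = -4 - V/24 (K(V) = -4 + (-V/8)/3 = -4 - V/24)
o(Y) = 3 (o(Y) = -1*(-3) = 3)
√(8 + 6)*o(-2) + K(E) = √(8 + 6)*3 + (-4 - 1/24*4) = √14*3 + (-4 - ⅙) = 3*√14 - 25/6 = -25/6 + 3*√14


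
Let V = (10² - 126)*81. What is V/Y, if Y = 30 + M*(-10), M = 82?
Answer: 1053/395 ≈ 2.6658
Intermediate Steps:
Y = -790 (Y = 30 + 82*(-10) = 30 - 820 = -790)
V = -2106 (V = (100 - 126)*81 = -26*81 = -2106)
V/Y = -2106/(-790) = -2106*(-1/790) = 1053/395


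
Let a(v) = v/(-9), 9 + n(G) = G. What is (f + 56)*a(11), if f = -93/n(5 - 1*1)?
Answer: -4103/45 ≈ -91.178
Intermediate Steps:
n(G) = -9 + G
a(v) = -v/9 (a(v) = v*(-⅑) = -v/9)
f = 93/5 (f = -93/(-9 + (5 - 1*1)) = -93/(-9 + (5 - 1)) = -93/(-9 + 4) = -93/(-5) = -93*(-⅕) = 93/5 ≈ 18.600)
(f + 56)*a(11) = (93/5 + 56)*(-⅑*11) = (373/5)*(-11/9) = -4103/45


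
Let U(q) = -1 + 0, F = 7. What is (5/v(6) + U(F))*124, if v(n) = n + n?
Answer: -217/3 ≈ -72.333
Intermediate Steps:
v(n) = 2*n
U(q) = -1
(5/v(6) + U(F))*124 = (5/((2*6)) - 1)*124 = (5/12 - 1)*124 = -7/12*124 = -217/3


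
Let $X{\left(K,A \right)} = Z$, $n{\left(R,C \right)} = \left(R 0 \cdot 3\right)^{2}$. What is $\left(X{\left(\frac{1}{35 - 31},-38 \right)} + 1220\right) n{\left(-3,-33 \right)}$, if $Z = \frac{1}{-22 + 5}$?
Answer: $0$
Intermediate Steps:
$n{\left(R,C \right)} = 0$ ($n{\left(R,C \right)} = \left(0 \cdot 3\right)^{2} = 0^{2} = 0$)
$Z = - \frac{1}{17}$ ($Z = \frac{1}{-17} = - \frac{1}{17} \approx -0.058824$)
$X{\left(K,A \right)} = - \frac{1}{17}$
$\left(X{\left(\frac{1}{35 - 31},-38 \right)} + 1220\right) n{\left(-3,-33 \right)} = \left(- \frac{1}{17} + 1220\right) 0 = \frac{20739}{17} \cdot 0 = 0$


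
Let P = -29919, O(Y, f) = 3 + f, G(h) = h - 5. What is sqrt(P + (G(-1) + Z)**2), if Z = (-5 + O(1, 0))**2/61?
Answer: I*sqrt(111197555)/61 ≈ 172.87*I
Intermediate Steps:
G(h) = -5 + h
Z = 4/61 (Z = (-5 + (3 + 0))**2/61 = (-5 + 3)**2*(1/61) = (-2)**2*(1/61) = 4*(1/61) = 4/61 ≈ 0.065574)
sqrt(P + (G(-1) + Z)**2) = sqrt(-29919 + ((-5 - 1) + 4/61)**2) = sqrt(-29919 + (-6 + 4/61)**2) = sqrt(-29919 + (-362/61)**2) = sqrt(-29919 + 131044/3721) = sqrt(-111197555/3721) = I*sqrt(111197555)/61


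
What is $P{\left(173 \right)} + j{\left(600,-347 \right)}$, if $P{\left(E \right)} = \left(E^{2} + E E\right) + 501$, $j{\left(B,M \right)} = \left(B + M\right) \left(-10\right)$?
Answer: $57829$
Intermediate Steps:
$j{\left(B,M \right)} = - 10 B - 10 M$
$P{\left(E \right)} = 501 + 2 E^{2}$ ($P{\left(E \right)} = \left(E^{2} + E^{2}\right) + 501 = 2 E^{2} + 501 = 501 + 2 E^{2}$)
$P{\left(173 \right)} + j{\left(600,-347 \right)} = \left(501 + 2 \cdot 173^{2}\right) - 2530 = \left(501 + 2 \cdot 29929\right) + \left(-6000 + 3470\right) = \left(501 + 59858\right) - 2530 = 60359 - 2530 = 57829$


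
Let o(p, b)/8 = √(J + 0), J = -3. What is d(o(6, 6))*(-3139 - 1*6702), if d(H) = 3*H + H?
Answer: -314912*I*√3 ≈ -5.4544e+5*I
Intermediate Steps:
o(p, b) = 8*I*√3 (o(p, b) = 8*√(-3 + 0) = 8*√(-3) = 8*(I*√3) = 8*I*√3)
d(H) = 4*H
d(o(6, 6))*(-3139 - 1*6702) = (4*(8*I*√3))*(-3139 - 1*6702) = (32*I*√3)*(-3139 - 6702) = (32*I*√3)*(-9841) = -314912*I*√3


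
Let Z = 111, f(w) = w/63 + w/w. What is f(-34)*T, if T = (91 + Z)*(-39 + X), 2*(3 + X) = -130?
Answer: -626806/63 ≈ -9949.3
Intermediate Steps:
f(w) = 1 + w/63 (f(w) = w*(1/63) + 1 = w/63 + 1 = 1 + w/63)
X = -68 (X = -3 + (½)*(-130) = -3 - 65 = -68)
T = -21614 (T = (91 + 111)*(-39 - 68) = 202*(-107) = -21614)
f(-34)*T = (1 + (1/63)*(-34))*(-21614) = (1 - 34/63)*(-21614) = (29/63)*(-21614) = -626806/63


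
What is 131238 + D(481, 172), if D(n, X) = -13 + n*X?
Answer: 213957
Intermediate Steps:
D(n, X) = -13 + X*n
131238 + D(481, 172) = 131238 + (-13 + 172*481) = 131238 + (-13 + 82732) = 131238 + 82719 = 213957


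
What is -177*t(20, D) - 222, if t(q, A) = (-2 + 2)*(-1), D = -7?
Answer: -222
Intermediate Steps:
t(q, A) = 0 (t(q, A) = 0*(-1) = 0)
-177*t(20, D) - 222 = -177*0 - 222 = 0 - 222 = -222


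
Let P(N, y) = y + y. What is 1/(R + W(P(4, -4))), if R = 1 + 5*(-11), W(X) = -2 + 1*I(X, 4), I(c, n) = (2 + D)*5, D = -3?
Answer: -1/61 ≈ -0.016393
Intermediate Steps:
I(c, n) = -5 (I(c, n) = (2 - 3)*5 = -1*5 = -5)
P(N, y) = 2*y
W(X) = -7 (W(X) = -2 + 1*(-5) = -2 - 5 = -7)
R = -54 (R = 1 - 55 = -54)
1/(R + W(P(4, -4))) = 1/(-54 - 7) = 1/(-61) = -1/61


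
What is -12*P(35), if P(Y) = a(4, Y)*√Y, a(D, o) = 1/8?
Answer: -3*√35/2 ≈ -8.8741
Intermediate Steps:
a(D, o) = ⅛
P(Y) = √Y/8
-12*P(35) = -3*√35/2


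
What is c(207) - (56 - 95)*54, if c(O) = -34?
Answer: 2072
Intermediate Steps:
c(207) - (56 - 95)*54 = -34 - (56 - 95)*54 = -34 - (-39)*54 = -34 - 1*(-2106) = -34 + 2106 = 2072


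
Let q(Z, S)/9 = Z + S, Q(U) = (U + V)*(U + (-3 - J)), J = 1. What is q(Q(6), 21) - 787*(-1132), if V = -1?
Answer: 891163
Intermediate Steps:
Q(U) = (-1 + U)*(-4 + U) (Q(U) = (U - 1)*(U + (-3 - 1*1)) = (-1 + U)*(U + (-3 - 1)) = (-1 + U)*(U - 4) = (-1 + U)*(-4 + U))
q(Z, S) = 9*S + 9*Z (q(Z, S) = 9*(Z + S) = 9*(S + Z) = 9*S + 9*Z)
q(Q(6), 21) - 787*(-1132) = (9*21 + 9*(4 + 6² - 5*6)) - 787*(-1132) = (189 + 9*(4 + 36 - 30)) + 890884 = (189 + 9*10) + 890884 = (189 + 90) + 890884 = 279 + 890884 = 891163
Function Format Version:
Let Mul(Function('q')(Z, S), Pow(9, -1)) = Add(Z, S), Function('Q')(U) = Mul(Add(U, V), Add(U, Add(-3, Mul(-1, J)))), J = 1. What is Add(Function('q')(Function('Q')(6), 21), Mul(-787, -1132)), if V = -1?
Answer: 891163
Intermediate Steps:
Function('Q')(U) = Mul(Add(-1, U), Add(-4, U)) (Function('Q')(U) = Mul(Add(U, -1), Add(U, Add(-3, Mul(-1, 1)))) = Mul(Add(-1, U), Add(U, Add(-3, -1))) = Mul(Add(-1, U), Add(U, -4)) = Mul(Add(-1, U), Add(-4, U)))
Function('q')(Z, S) = Add(Mul(9, S), Mul(9, Z)) (Function('q')(Z, S) = Mul(9, Add(Z, S)) = Mul(9, Add(S, Z)) = Add(Mul(9, S), Mul(9, Z)))
Add(Function('q')(Function('Q')(6), 21), Mul(-787, -1132)) = Add(Add(Mul(9, 21), Mul(9, Add(4, Pow(6, 2), Mul(-5, 6)))), Mul(-787, -1132)) = Add(Add(189, Mul(9, Add(4, 36, -30))), 890884) = Add(Add(189, Mul(9, 10)), 890884) = Add(Add(189, 90), 890884) = Add(279, 890884) = 891163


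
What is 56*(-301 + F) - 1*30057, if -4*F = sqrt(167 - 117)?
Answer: -46913 - 70*sqrt(2) ≈ -47012.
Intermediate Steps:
F = -5*sqrt(2)/4 (F = -sqrt(167 - 117)/4 = -5*sqrt(2)/4 ≈ -1.7678)
56*(-301 + F) - 1*30057 = 56*(-301 - 5*sqrt(2)/4) - 1*30057 = (-16856 - 70*sqrt(2)) - 30057 = -46913 - 70*sqrt(2)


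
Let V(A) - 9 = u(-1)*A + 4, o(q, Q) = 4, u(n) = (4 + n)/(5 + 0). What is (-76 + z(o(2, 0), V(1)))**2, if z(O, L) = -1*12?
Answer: 7744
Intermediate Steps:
u(n) = 4/5 + n/5 (u(n) = (4 + n)/5 = (4 + n)*(1/5) = 4/5 + n/5)
V(A) = 13 + 3*A/5 (V(A) = 9 + ((4/5 + (1/5)*(-1))*A + 4) = 9 + ((4/5 - 1/5)*A + 4) = 9 + (3*A/5 + 4) = 9 + (4 + 3*A/5) = 13 + 3*A/5)
z(O, L) = -12
(-76 + z(o(2, 0), V(1)))**2 = (-76 - 12)**2 = (-88)**2 = 7744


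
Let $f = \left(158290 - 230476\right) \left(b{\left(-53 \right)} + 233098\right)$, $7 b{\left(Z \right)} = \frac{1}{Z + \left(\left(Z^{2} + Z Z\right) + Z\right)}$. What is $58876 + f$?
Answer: $- \frac{6124792620809}{364} \approx -1.6826 \cdot 10^{10}$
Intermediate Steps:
$b{\left(Z \right)} = \frac{1}{7 \left(2 Z + 2 Z^{2}\right)}$ ($b{\left(Z \right)} = \frac{1}{7 \left(Z + \left(\left(Z^{2} + Z Z\right) + Z\right)\right)} = \frac{1}{7 \left(Z + \left(\left(Z^{2} + Z^{2}\right) + Z\right)\right)} = \frac{1}{7 \left(Z + \left(2 Z^{2} + Z\right)\right)} = \frac{1}{7 \left(Z + \left(Z + 2 Z^{2}\right)\right)} = \frac{1}{7 \left(2 Z + 2 Z^{2}\right)}$)
$f = - \frac{6124814051673}{364}$ ($f = \left(158290 - 230476\right) \left(\frac{1}{14 \left(-53\right) \left(1 - 53\right)} + 233098\right) = - 72186 \left(\frac{1}{14} \left(- \frac{1}{53}\right) \frac{1}{-52} + 233098\right) = - 72186 \left(\frac{1}{14} \left(- \frac{1}{53}\right) \left(- \frac{1}{52}\right) + 233098\right) = - 72186 \left(\frac{1}{38584} + 233098\right) = \left(-72186\right) \frac{8993853233}{38584} = - \frac{6124814051673}{364} \approx -1.6826 \cdot 10^{10}$)
$58876 + f = 58876 - \frac{6124814051673}{364} = - \frac{6124792620809}{364}$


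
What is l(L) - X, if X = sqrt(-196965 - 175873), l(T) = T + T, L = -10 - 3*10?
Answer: -80 - I*sqrt(372838) ≈ -80.0 - 610.6*I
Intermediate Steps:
L = -40 (L = -10 - 30 = -40)
l(T) = 2*T
X = I*sqrt(372838) (X = sqrt(-372838) = I*sqrt(372838) ≈ 610.6*I)
l(L) - X = 2*(-40) - I*sqrt(372838) = -80 - I*sqrt(372838)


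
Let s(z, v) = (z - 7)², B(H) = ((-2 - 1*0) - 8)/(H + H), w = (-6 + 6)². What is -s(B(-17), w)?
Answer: -12996/289 ≈ -44.969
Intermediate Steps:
w = 0 (w = 0² = 0)
B(H) = -5/H (B(H) = ((-2 + 0) - 8)/((2*H)) = (-2 - 8)*(1/(2*H)) = -5/H)
s(z, v) = (-7 + z)²
-s(B(-17), w) = -(-7 - 5/(-17))² = -(-7 - 5*(-1/17))² = -(-7 + 5/17)² = -(-114/17)² = -1*12996/289 = -12996/289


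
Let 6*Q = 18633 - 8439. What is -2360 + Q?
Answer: -661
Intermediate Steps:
Q = 1699 (Q = (18633 - 8439)/6 = (1/6)*10194 = 1699)
-2360 + Q = -2360 + 1699 = -661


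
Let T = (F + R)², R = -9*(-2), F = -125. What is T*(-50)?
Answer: -572450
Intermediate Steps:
R = 18
T = 11449 (T = (-125 + 18)² = (-107)² = 11449)
T*(-50) = 11449*(-50) = -572450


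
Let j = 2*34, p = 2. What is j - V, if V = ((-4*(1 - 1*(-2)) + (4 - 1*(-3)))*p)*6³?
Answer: 2228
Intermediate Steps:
V = -2160 (V = ((-4*(1 - 1*(-2)) + (4 - 1*(-3)))*2)*6³ = ((-4*(1 + 2) + (4 + 3))*2)*216 = ((-4*3 + 7)*2)*216 = ((-12 + 7)*2)*216 = -5*2*216 = -10*216 = -2160)
j = 68
j - V = 68 - 1*(-2160) = 68 + 2160 = 2228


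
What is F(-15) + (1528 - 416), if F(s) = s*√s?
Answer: 1112 - 15*I*√15 ≈ 1112.0 - 58.095*I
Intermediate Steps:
F(s) = s^(3/2)
F(-15) + (1528 - 416) = (-15)^(3/2) + (1528 - 416) = -15*I*√15 + 1112 = 1112 - 15*I*√15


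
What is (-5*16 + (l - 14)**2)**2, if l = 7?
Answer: 961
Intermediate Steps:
(-5*16 + (l - 14)**2)**2 = (-5*16 + (7 - 14)**2)**2 = (-80 + (-7)**2)**2 = (-80 + 49)**2 = (-31)**2 = 961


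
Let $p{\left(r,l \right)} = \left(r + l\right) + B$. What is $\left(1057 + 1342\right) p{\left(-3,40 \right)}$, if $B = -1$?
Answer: $86364$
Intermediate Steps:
$p{\left(r,l \right)} = -1 + l + r$ ($p{\left(r,l \right)} = \left(r + l\right) - 1 = \left(l + r\right) - 1 = -1 + l + r$)
$\left(1057 + 1342\right) p{\left(-3,40 \right)} = \left(1057 + 1342\right) \left(-1 + 40 - 3\right) = 2399 \cdot 36 = 86364$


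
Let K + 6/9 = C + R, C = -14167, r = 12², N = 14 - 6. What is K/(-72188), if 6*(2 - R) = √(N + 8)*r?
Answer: 42785/216564 ≈ 0.19756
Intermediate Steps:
N = 8
r = 144
R = -94 (R = 2 - √(8 + 8)*144/6 = 2 - √16*144/6 = 2 - 2*144/3 = 2 - ⅙*576 = 2 - 96 = -94)
K = -42785/3 (K = -⅔ + (-14167 - 94) = -⅔ - 14261 = -42785/3 ≈ -14262.)
K/(-72188) = -42785/3/(-72188) = -42785/3*(-1/72188) = 42785/216564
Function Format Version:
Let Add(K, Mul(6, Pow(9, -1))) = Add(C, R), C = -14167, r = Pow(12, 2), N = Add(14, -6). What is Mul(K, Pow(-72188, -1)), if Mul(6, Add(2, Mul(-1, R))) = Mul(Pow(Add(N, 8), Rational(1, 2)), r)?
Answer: Rational(42785, 216564) ≈ 0.19756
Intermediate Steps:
N = 8
r = 144
R = -94 (R = Add(2, Mul(Rational(-1, 6), Mul(Pow(Add(8, 8), Rational(1, 2)), 144))) = Add(2, Mul(Rational(-1, 6), Mul(Pow(16, Rational(1, 2)), 144))) = Add(2, Mul(Rational(-1, 6), Mul(4, 144))) = Add(2, Mul(Rational(-1, 6), 576)) = Add(2, -96) = -94)
K = Rational(-42785, 3) (K = Add(Rational(-2, 3), Add(-14167, -94)) = Add(Rational(-2, 3), -14261) = Rational(-42785, 3) ≈ -14262.)
Mul(K, Pow(-72188, -1)) = Mul(Rational(-42785, 3), Pow(-72188, -1)) = Mul(Rational(-42785, 3), Rational(-1, 72188)) = Rational(42785, 216564)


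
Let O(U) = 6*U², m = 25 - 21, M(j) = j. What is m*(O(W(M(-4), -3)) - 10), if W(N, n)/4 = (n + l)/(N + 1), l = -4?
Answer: 6152/3 ≈ 2050.7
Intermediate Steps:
m = 4
W(N, n) = 4*(-4 + n)/(1 + N) (W(N, n) = 4*((n - 4)/(N + 1)) = 4*((-4 + n)/(1 + N)) = 4*(-4 + n)/(1 + N))
m*(O(W(M(-4), -3)) - 10) = 4*(6*(4*(-4 - 3)/(1 - 4))² - 10) = 4*(6*(4*(-7)/(-3))² - 10) = 4*(6*(4*(-⅓)*(-7))² - 10) = 4*(6*(28/3)² - 10) = 4*(6*(784/9) - 10) = 4*(1568/3 - 10) = 4*(1538/3) = 6152/3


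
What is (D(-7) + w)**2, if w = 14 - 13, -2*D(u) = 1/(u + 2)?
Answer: 121/100 ≈ 1.2100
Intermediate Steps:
D(u) = -1/(2*(2 + u)) (D(u) = -1/(2*(u + 2)) = -1/(2*(2 + u)))
w = 1
(D(-7) + w)**2 = (-1/(4 + 2*(-7)) + 1)**2 = (-1/(4 - 14) + 1)**2 = (-1/(-10) + 1)**2 = (-1*(-1/10) + 1)**2 = (1/10 + 1)**2 = (11/10)**2 = 121/100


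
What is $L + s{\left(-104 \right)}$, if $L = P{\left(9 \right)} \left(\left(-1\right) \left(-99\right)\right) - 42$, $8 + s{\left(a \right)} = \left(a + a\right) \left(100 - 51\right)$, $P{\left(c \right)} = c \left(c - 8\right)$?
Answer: $-9351$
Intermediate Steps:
$P{\left(c \right)} = c \left(-8 + c\right)$
$s{\left(a \right)} = -8 + 98 a$ ($s{\left(a \right)} = -8 + \left(a + a\right) \left(100 - 51\right) = -8 + 2 a 49 = -8 + 98 a$)
$L = 849$ ($L = 9 \left(-8 + 9\right) \left(\left(-1\right) \left(-99\right)\right) - 42 = 9 \cdot 1 \cdot 99 - 42 = 9 \cdot 99 - 42 = 891 - 42 = 849$)
$L + s{\left(-104 \right)} = 849 + \left(-8 + 98 \left(-104\right)\right) = 849 - 10200 = -9351$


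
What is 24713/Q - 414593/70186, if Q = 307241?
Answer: -125645461295/21564016826 ≈ -5.8266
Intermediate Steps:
24713/Q - 414593/70186 = 24713/307241 - 414593/70186 = -125645461295/21564016826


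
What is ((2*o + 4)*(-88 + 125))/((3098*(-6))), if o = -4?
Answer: 37/4647 ≈ 0.0079621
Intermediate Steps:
((2*o + 4)*(-88 + 125))/((3098*(-6))) = ((2*(-4) + 4)*(-88 + 125))/((3098*(-6))) = ((-8 + 4)*37)/(-18588) = -4*37*(-1/18588) = -148*(-1/18588) = 37/4647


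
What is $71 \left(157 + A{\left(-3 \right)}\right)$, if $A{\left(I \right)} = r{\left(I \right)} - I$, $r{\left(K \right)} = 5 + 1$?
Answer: $11786$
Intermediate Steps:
$r{\left(K \right)} = 6$
$A{\left(I \right)} = 6 - I$
$71 \left(157 + A{\left(-3 \right)}\right) = 71 \left(157 + \left(6 - -3\right)\right) = 71 \left(157 + \left(6 + 3\right)\right) = 71 \left(157 + 9\right) = 71 \cdot 166 = 11786$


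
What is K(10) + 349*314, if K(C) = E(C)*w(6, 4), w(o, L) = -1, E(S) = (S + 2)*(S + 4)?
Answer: 109418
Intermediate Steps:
E(S) = (2 + S)*(4 + S)
K(C) = -8 - C² - 6*C (K(C) = (8 + C² + 6*C)*(-1) = -8 - C² - 6*C)
K(10) + 349*314 = (-8 - 1*10² - 6*10) + 349*314 = (-8 - 1*100 - 60) + 109586 = (-8 - 100 - 60) + 109586 = -168 + 109586 = 109418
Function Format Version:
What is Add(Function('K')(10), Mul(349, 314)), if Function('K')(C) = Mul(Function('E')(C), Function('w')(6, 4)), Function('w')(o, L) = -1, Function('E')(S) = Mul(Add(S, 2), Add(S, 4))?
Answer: 109418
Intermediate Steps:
Function('E')(S) = Mul(Add(2, S), Add(4, S))
Function('K')(C) = Add(-8, Mul(-1, Pow(C, 2)), Mul(-6, C)) (Function('K')(C) = Mul(Add(8, Pow(C, 2), Mul(6, C)), -1) = Add(-8, Mul(-1, Pow(C, 2)), Mul(-6, C)))
Add(Function('K')(10), Mul(349, 314)) = Add(Add(-8, Mul(-1, Pow(10, 2)), Mul(-6, 10)), Mul(349, 314)) = Add(Add(-8, Mul(-1, 100), -60), 109586) = Add(Add(-8, -100, -60), 109586) = Add(-168, 109586) = 109418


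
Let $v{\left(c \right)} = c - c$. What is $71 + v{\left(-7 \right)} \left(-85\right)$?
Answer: $71$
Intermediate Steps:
$v{\left(c \right)} = 0$
$71 + v{\left(-7 \right)} \left(-85\right) = 71 + 0 \left(-85\right) = 71 + 0 = 71$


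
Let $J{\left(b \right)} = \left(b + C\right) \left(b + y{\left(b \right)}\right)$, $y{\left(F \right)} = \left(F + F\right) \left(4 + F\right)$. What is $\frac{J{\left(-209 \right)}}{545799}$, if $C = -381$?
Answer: $- \frac{50433790}{545799} \approx -92.404$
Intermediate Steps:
$y{\left(F \right)} = 2 F \left(4 + F\right)$
$J{\left(b \right)} = \left(-381 + b\right) \left(b + 2 b \left(4 + b\right)\right)$ ($J{\left(b \right)} = \left(b - 381\right) \left(b + 2 b \left(4 + b\right)\right) = \left(-381 + b\right) \left(b + 2 b \left(4 + b\right)\right)$)
$\frac{J{\left(-209 \right)}}{545799} = \frac{\left(-209\right) \left(-3429 - -157377 + 2 \left(-209\right)^{2}\right)}{545799} = - 209 \left(-3429 + 157377 + 2 \cdot 43681\right) \frac{1}{545799} = - 209 \left(-3429 + 157377 + 87362\right) \frac{1}{545799} = \left(-209\right) 241310 \cdot \frac{1}{545799} = \left(-50433790\right) \frac{1}{545799} = - \frac{50433790}{545799}$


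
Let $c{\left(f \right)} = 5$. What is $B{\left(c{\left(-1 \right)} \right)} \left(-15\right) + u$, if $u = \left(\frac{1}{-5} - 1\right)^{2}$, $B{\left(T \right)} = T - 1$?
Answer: $- \frac{1464}{25} \approx -58.56$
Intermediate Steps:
$B{\left(T \right)} = -1 + T$ ($B{\left(T \right)} = T - 1 = -1 + T$)
$u = \frac{36}{25}$ ($u = \left(- \frac{1}{5} - 1\right)^{2} = \left(- \frac{6}{5}\right)^{2} = \frac{36}{25} \approx 1.44$)
$B{\left(c{\left(-1 \right)} \right)} \left(-15\right) + u = \left(-1 + 5\right) \left(-15\right) + \frac{36}{25} = 4 \left(-15\right) + \frac{36}{25} = -60 + \frac{36}{25} = - \frac{1464}{25}$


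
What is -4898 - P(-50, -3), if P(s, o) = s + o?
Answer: -4845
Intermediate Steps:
P(s, o) = o + s
-4898 - P(-50, -3) = -4898 - (-3 - 50) = -4898 - 1*(-53) = -4898 + 53 = -4845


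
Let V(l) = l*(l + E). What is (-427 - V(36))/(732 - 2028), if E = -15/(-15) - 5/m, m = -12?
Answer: 887/648 ≈ 1.3688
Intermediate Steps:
E = 17/12 (E = -15/(-15) - 5/(-12) = -15*(-1/15) - 5*(-1/12) = 1 + 5/12 = 17/12 ≈ 1.4167)
V(l) = l*(17/12 + l) (V(l) = l*(l + 17/12) = l*(17/12 + l))
(-427 - V(36))/(732 - 2028) = (-427 - 36*(17 + 12*36)/12)/(732 - 2028) = (-427 - 36*(17 + 432)/12)/(-1296) = (-427 - 36*449/12)*(-1/1296) = (-427 - 1*1347)*(-1/1296) = (-427 - 1347)*(-1/1296) = -1774*(-1/1296) = 887/648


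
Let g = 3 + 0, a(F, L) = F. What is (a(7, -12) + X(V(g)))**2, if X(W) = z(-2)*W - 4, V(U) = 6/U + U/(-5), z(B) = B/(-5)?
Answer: 7921/625 ≈ 12.674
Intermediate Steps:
g = 3
z(B) = -B/5 (z(B) = B*(-1/5) = -B/5)
V(U) = 6/U - U/5 (V(U) = 6/U + U*(-1/5) = 6/U - U/5)
X(W) = -4 + 2*W/5 (X(W) = (-1/5*(-2))*W - 4 = 2*W/5 - 4 = -4 + 2*W/5)
(a(7, -12) + X(V(g)))**2 = (7 + (-4 + 2*(6/3 - 1/5*3)/5))**2 = (7 + (-4 + 2*(6*(1/3) - 3/5)/5))**2 = (7 + (-4 + 2*(2 - 3/5)/5))**2 = (7 + (-4 + (2/5)*(7/5)))**2 = (7 + (-4 + 14/25))**2 = (7 - 86/25)**2 = (89/25)**2 = 7921/625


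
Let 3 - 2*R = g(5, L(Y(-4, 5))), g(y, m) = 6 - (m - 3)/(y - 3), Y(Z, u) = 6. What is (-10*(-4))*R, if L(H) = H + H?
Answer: 30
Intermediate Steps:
L(H) = 2*H
g(y, m) = 6 - (-3 + m)/(-3 + y)
R = ¾ (R = 3/2 - (-15 - 2*6 + 6*5)/(2*(-3 + 5)) = 3/2 - (-15 - 1*12 + 30)/(2*2) = 3/2 - (-15 - 12 + 30)/4 = 3/2 - 3/4 = 3/2 - ½*3/2 = 3/2 - ¾ = ¾ ≈ 0.75000)
(-10*(-4))*R = -10*(-4)*(¾) = 40*(¾) = 30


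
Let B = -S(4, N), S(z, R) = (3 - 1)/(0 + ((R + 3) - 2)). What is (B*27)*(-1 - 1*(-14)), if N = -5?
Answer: 351/2 ≈ 175.50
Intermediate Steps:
S(z, R) = 2/(1 + R) (S(z, R) = 2/(0 + ((3 + R) - 2)) = 2/(0 + (1 + R)) = 2/(1 + R))
B = 1/2 (B = -2/(1 - 5) = -2/(-4) = -2*(-1)/4 = -1*(-1/2) = 1/2 ≈ 0.50000)
(B*27)*(-1 - 1*(-14)) = ((1/2)*27)*(-1 - 1*(-14)) = 27*(-1 + 14)/2 = (27/2)*13 = 351/2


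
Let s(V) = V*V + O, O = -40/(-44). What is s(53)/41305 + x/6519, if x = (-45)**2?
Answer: 373854882/987313415 ≈ 0.37866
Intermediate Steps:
O = 10/11 (O = -40*(-1/44) = 10/11 ≈ 0.90909)
s(V) = 10/11 + V**2 (s(V) = V*V + 10/11 = V**2 + 10/11 = 10/11 + V**2)
x = 2025
s(53)/41305 + x/6519 = (10/11 + 53**2)/41305 + 2025/6519 = (10/11 + 2809)*(1/41305) + 2025*(1/6519) = (30909/11)*(1/41305) + 675/2173 = 30909/454355 + 675/2173 = 373854882/987313415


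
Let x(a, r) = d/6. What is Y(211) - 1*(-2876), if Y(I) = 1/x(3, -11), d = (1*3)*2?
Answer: 2877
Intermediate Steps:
d = 6 (d = 3*2 = 6)
x(a, r) = 1 (x(a, r) = 6/6 = 6*(⅙) = 1)
Y(I) = 1 (Y(I) = 1/1 = 1)
Y(211) - 1*(-2876) = 1 - 1*(-2876) = 1 + 2876 = 2877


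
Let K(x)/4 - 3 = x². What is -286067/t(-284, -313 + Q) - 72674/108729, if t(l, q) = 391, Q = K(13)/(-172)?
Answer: -31132194377/42513039 ≈ -732.30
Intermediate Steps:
K(x) = 12 + 4*x²
Q = -4 (Q = (12 + 4*13²)/(-172) = (12 + 4*169)*(-1/172) = (12 + 676)*(-1/172) = 688*(-1/172) = -4)
-286067/t(-284, -313 + Q) - 72674/108729 = -286067/391 - 72674/108729 = -31132194377/42513039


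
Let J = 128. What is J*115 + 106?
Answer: 14826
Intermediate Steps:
J*115 + 106 = 128*115 + 106 = 14720 + 106 = 14826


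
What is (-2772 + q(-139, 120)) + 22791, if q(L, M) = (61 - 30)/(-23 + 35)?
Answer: 240259/12 ≈ 20022.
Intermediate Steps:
q(L, M) = 31/12
(-2772 + q(-139, 120)) + 22791 = (-2772 + 31/12) + 22791 = -33233/12 + 22791 = 240259/12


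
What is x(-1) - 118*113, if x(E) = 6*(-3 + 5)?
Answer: -13322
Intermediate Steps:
x(E) = 12 (x(E) = 6*2 = 12)
x(-1) - 118*113 = 12 - 118*113 = 12 - 13334 = -13322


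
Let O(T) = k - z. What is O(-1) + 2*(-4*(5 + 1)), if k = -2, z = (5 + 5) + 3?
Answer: -63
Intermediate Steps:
z = 13 (z = 10 + 3 = 13)
O(T) = -15 (O(T) = -2 - 1*13 = -2 - 13 = -15)
O(-1) + 2*(-4*(5 + 1)) = -15 + 2*(-4*(5 + 1)) = -15 + 2*(-4*6) = -15 + 2*(-24) = -15 - 48 = -63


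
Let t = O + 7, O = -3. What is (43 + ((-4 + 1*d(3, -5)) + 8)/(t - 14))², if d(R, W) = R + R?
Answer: 1764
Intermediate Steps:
d(R, W) = 2*R
t = 4 (t = -3 + 7 = 4)
(43 + ((-4 + 1*d(3, -5)) + 8)/(t - 14))² = (43 + ((-4 + 1*(2*3)) + 8)/(4 - 14))² = (43 + ((-4 + 1*6) + 8)/(-10))² = (43 + ((-4 + 6) + 8)*(-⅒))² = (43 + (2 + 8)*(-⅒))² = (43 + 10*(-⅒))² = (43 - 1)² = 42² = 1764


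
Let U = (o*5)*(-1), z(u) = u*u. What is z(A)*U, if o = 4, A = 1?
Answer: -20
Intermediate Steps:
z(u) = u**2
U = -20 (U = (4*5)*(-1) = 20*(-1) = -20)
z(A)*U = 1**2*(-20) = 1*(-20) = -20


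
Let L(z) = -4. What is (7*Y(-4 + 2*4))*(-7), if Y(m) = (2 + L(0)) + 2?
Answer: 0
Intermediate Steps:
Y(m) = 0 (Y(m) = (2 - 4) + 2 = -2 + 2 = 0)
(7*Y(-4 + 2*4))*(-7) = (7*0)*(-7) = 0*(-7) = 0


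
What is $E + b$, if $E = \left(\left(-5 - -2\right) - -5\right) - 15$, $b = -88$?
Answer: $-101$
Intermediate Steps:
$E = -13$ ($E = \left(\left(-5 + 2\right) + 5\right) - 15 = \left(-3 + 5\right) - 15 = 2 - 15 = -13$)
$E + b = -13 - 88 = -101$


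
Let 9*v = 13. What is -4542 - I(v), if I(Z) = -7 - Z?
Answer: -40802/9 ≈ -4533.6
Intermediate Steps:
v = 13/9 (v = (1/9)*13 = 13/9 ≈ 1.4444)
-4542 - I(v) = -4542 - (-7 - 1*13/9) = -4542 - (-7 - 13/9) = -4542 - 1*(-76/9) = -4542 + 76/9 = -40802/9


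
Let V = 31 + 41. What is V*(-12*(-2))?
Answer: 1728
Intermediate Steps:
V = 72
V*(-12*(-2)) = 72*(-12*(-2)) = 72*24 = 1728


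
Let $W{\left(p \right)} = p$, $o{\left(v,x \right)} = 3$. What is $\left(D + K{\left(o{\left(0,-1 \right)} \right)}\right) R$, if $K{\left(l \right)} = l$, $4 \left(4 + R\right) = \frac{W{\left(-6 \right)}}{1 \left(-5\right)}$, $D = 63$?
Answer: $- \frac{1221}{5} \approx -244.2$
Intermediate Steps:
$R = - \frac{37}{10}$ ($R = -4 + \frac{\left(-6\right) \frac{1}{1 \left(-5\right)}}{4} = -4 + \frac{\left(-6\right) \frac{1}{-5}}{4} = -4 + \frac{\left(-6\right) \left(- \frac{1}{5}\right)}{4} = -4 + \frac{1}{4} \cdot \frac{6}{5} = -4 + \frac{3}{10} = - \frac{37}{10} \approx -3.7$)
$\left(D + K{\left(o{\left(0,-1 \right)} \right)}\right) R = \left(63 + 3\right) \left(- \frac{37}{10}\right) = 66 \left(- \frac{37}{10}\right) = - \frac{1221}{5}$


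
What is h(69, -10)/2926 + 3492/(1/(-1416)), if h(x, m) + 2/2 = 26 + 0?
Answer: -14468110247/2926 ≈ -4.9447e+6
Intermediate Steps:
h(x, m) = 25 (h(x, m) = -1 + (26 + 0) = -1 + 26 = 25)
h(69, -10)/2926 + 3492/(1/(-1416)) = 25/2926 + 3492/(1/(-1416)) = 25*(1/2926) + 3492/(-1/1416) = 25/2926 + 3492*(-1416) = 25/2926 - 4944672 = -14468110247/2926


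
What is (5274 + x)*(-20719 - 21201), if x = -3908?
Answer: -57262720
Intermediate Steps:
(5274 + x)*(-20719 - 21201) = (5274 - 3908)*(-20719 - 21201) = 1366*(-41920) = -57262720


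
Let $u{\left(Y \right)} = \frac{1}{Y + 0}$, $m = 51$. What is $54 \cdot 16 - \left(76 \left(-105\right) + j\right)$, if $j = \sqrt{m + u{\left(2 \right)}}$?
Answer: $8844 - \frac{\sqrt{206}}{2} \approx 8836.8$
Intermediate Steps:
$u{\left(Y \right)} = \frac{1}{Y}$
$j = \frac{\sqrt{206}}{2}$ ($j = \sqrt{51 + \frac{1}{2}} = \sqrt{\frac{103}{2}} = \frac{\sqrt{206}}{2} \approx 7.1764$)
$54 \cdot 16 - \left(76 \left(-105\right) + j\right) = 54 \cdot 16 - \left(76 \left(-105\right) + \frac{\sqrt{206}}{2}\right) = 864 - \left(-7980 + \frac{\sqrt{206}}{2}\right) = 864 + \left(7980 - \frac{\sqrt{206}}{2}\right) = 8844 - \frac{\sqrt{206}}{2}$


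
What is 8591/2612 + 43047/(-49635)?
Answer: 34886169/14405180 ≈ 2.4218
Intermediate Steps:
8591/2612 + 43047/(-49635) = 8591*(1/2612) + 43047*(-1/49635) = 8591/2612 - 4783/5515 = 34886169/14405180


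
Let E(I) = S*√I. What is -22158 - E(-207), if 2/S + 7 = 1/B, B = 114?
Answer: -22158 + 684*I*√23/797 ≈ -22158.0 + 4.1159*I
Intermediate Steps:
S = -228/797 (S = 2/(-7 + 1/114) = 2/(-797/114) = 2*(-114/797) = -228/797 ≈ -0.28607)
E(I) = -228*√I/797
-22158 - E(-207) = -22158 - (-228)*√(-207)/797 = -22158 - (-228)*3*I*√23/797 = -22158 - (-684)*I*√23/797 = -22158 + 684*I*√23/797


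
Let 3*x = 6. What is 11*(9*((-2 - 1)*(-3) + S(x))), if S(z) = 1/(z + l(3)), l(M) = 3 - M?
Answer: 1881/2 ≈ 940.50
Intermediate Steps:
x = 2 (x = (⅓)*6 = 2)
S(z) = 1/z (S(z) = 1/(z + (3 - 1*3)) = 1/(z + (3 - 3)) = 1/(z + 0) = 1/z)
11*(9*((-2 - 1)*(-3) + S(x))) = 11*(9*((-2 - 1)*(-3) + 1/2)) = 11*(9*(-3*(-3) + ½)) = 11*(9*(9 + ½)) = 11*(9*(19/2)) = 11*(171/2) = 1881/2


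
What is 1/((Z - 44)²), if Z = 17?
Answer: 1/729 ≈ 0.0013717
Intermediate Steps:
1/((Z - 44)²) = 1/((17 - 44)²) = 1/((-27)²) = 1/729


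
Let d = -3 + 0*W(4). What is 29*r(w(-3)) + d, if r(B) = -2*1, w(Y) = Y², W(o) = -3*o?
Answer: -61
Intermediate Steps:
r(B) = -2
d = -3 (d = -3 + 0*(-3*4) = -3 + 0*(-12) = -3 + 0 = -3)
29*r(w(-3)) + d = 29*(-2) - 3 = -58 - 3 = -61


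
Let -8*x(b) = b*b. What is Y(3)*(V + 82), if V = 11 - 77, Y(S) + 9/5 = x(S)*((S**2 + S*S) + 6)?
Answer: -2304/5 ≈ -460.80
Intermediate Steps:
x(b) = -b**2/8 (x(b) = -b*b/8 = -b**2/8)
Y(S) = -9/5 - S**2*(6 + 2*S**2)/8 (Y(S) = -9/5 + (-S**2/8)*((S**2 + S*S) + 6) = -9/5 + (-S**2/8)*((S**2 + S**2) + 6) = -9/5 + (-S**2/8)*(2*S**2 + 6) = -9/5 + (-S**2/8)*(6 + 2*S**2) = -9/5 - S**2*(6 + 2*S**2)/8)
V = -66
Y(3)*(V + 82) = (-9/5 - 3/4*3**2 - 1/4*3**4)*(-66 + 82) = (-9/5 - 3/4*9 - 1/4*81)*16 = (-9/5 - 27/4 - 81/4)*16 = -144/5*16 = -2304/5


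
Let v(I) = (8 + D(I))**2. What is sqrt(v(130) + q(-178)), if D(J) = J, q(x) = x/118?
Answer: sqrt(66286913)/59 ≈ 137.99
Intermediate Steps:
q(x) = x/118 (q(x) = x*(1/118) = x/118)
v(I) = (8 + I)**2
sqrt(v(130) + q(-178)) = sqrt((8 + 130)**2 + (1/118)*(-178)) = sqrt(138**2 - 89/59) = sqrt(19044 - 89/59) = sqrt(1123507/59) = sqrt(66286913)/59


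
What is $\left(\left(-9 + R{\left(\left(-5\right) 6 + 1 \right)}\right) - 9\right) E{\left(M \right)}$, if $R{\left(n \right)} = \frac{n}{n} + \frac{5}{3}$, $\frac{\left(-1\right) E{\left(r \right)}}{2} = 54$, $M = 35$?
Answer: $1656$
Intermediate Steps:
$E{\left(r \right)} = -108$ ($E{\left(r \right)} = \left(-2\right) 54 = -108$)
$R{\left(n \right)} = \frac{8}{3}$ ($R{\left(n \right)} = 1 + 5 \cdot \frac{1}{3} = 1 + \frac{5}{3} = \frac{8}{3}$)
$\left(\left(-9 + R{\left(\left(-5\right) 6 + 1 \right)}\right) - 9\right) E{\left(M \right)} = \left(\left(-9 + \frac{8}{3}\right) - 9\right) \left(-108\right) = \left(- \frac{19}{3} - 9\right) \left(-108\right) = \left(- \frac{46}{3}\right) \left(-108\right) = 1656$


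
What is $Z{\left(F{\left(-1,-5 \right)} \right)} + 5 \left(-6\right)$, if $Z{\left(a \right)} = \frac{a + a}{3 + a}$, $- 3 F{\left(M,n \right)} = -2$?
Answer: $- \frac{326}{11} \approx -29.636$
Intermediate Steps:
$F{\left(M,n \right)} = \frac{2}{3}$ ($F{\left(M,n \right)} = \left(- \frac{1}{3}\right) \left(-2\right) = \frac{2}{3}$)
$Z{\left(a \right)} = \frac{2 a}{3 + a}$
$Z{\left(F{\left(-1,-5 \right)} \right)} + 5 \left(-6\right) = 2 \cdot \frac{2}{3} \frac{1}{3 + \frac{2}{3}} + 5 \left(-6\right) = 2 \cdot \frac{2}{3} \frac{1}{\frac{11}{3}} - 30 = 2 \cdot \frac{2}{3} \cdot \frac{3}{11} - 30 = \frac{4}{11} - 30 = - \frac{326}{11}$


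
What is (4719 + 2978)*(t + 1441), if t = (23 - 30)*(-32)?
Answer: 12815505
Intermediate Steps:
t = 224 (t = -7*(-32) = 224)
(4719 + 2978)*(t + 1441) = (4719 + 2978)*(224 + 1441) = 7697*1665 = 12815505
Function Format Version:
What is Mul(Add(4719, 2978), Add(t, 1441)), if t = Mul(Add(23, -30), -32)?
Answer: 12815505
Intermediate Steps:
t = 224 (t = Mul(-7, -32) = 224)
Mul(Add(4719, 2978), Add(t, 1441)) = Mul(Add(4719, 2978), Add(224, 1441)) = Mul(7697, 1665) = 12815505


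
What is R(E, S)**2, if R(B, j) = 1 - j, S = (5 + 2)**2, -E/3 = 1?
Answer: 2304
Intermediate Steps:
E = -3 (E = -3*1 = -3)
S = 49 (S = 7**2 = 49)
R(E, S)**2 = (1 - 1*49)**2 = (1 - 49)**2 = (-48)**2 = 2304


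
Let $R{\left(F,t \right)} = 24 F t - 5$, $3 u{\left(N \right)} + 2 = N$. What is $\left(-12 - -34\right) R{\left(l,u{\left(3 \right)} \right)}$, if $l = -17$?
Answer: $-3102$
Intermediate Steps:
$u{\left(N \right)} = - \frac{2}{3} + \frac{N}{3}$
$R{\left(F,t \right)} = -5 + 24 F t$ ($R{\left(F,t \right)} = 24 F t - 5 = -5 + 24 F t$)
$\left(-12 - -34\right) R{\left(l,u{\left(3 \right)} \right)} = \left(-12 - -34\right) \left(-5 + 24 \left(-17\right) \left(- \frac{2}{3} + \frac{1}{3} \cdot 3\right)\right) = \left(-12 + 34\right) \left(-5 + 24 \left(-17\right) \left(- \frac{2}{3} + 1\right)\right) = 22 \left(-5 + 24 \left(-17\right) \frac{1}{3}\right) = 22 \left(-5 - 136\right) = 22 \left(-141\right) = -3102$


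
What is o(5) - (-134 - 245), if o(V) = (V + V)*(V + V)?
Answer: 479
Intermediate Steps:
o(V) = 4*V**2 (o(V) = (2*V)*(2*V) = 4*V**2)
o(5) - (-134 - 245) = 4*5**2 - (-134 - 245) = 4*25 - 1*(-379) = 100 + 379 = 479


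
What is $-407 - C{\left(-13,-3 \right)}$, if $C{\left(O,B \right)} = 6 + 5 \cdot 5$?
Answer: $-438$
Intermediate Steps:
$C{\left(O,B \right)} = 31$ ($C{\left(O,B \right)} = 6 + 25 = 31$)
$-407 - C{\left(-13,-3 \right)} = -407 - 31 = -438$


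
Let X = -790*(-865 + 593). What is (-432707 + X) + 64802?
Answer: -153025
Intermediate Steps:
X = 214880 (X = -790*(-272) = 214880)
(-432707 + X) + 64802 = (-432707 + 214880) + 64802 = -217827 + 64802 = -153025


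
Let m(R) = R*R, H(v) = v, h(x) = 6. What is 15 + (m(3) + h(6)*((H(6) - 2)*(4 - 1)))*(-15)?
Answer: -1200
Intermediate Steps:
m(R) = R**2
15 + (m(3) + h(6)*((H(6) - 2)*(4 - 1)))*(-15) = 15 + (3**2 + 6*((6 - 2)*(4 - 1)))*(-15) = 15 + (9 + 6*(4*3))*(-15) = 15 + (9 + 6*12)*(-15) = 15 + (9 + 72)*(-15) = 15 + 81*(-15) = 15 - 1215 = -1200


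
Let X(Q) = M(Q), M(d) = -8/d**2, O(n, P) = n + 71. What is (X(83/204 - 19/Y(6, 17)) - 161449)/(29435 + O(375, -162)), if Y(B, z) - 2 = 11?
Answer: -1263105534673/233765308129 ≈ -5.4033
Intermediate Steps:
Y(B, z) = 13 (Y(B, z) = 2 + 11 = 13)
O(n, P) = 71 + n
M(d) = -8/d**2
X(Q) = -8/Q**2
(X(83/204 - 19/Y(6, 17)) - 161449)/(29435 + O(375, -162)) = (-8/(83/204 - 19/13)**2 - 161449)/(29435 + (71 + 375)) = (-8/(83*(1/204) - 19*1/13)**2 - 161449)/(29435 + 446) = (-8/(83/204 - 19/13)**2 - 161449)/29881 = (-8/(-2797/2652)**2 - 161449)*(1/29881) = (-8*7033104/7823209 - 161449)*(1/29881) = (-56264832/7823209 - 161449)*(1/29881) = -1263105534673/7823209*1/29881 = -1263105534673/233765308129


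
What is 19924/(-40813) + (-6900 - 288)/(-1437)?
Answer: 88244352/19549427 ≈ 4.5139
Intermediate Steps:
19924/(-40813) + (-6900 - 288)/(-1437) = 19924*(-1/40813) - 7188*(-1/1437) = -19924/40813 + 2396/479 = 88244352/19549427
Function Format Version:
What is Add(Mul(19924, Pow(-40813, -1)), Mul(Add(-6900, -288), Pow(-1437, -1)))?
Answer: Rational(88244352, 19549427) ≈ 4.5139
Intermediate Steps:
Add(Mul(19924, Pow(-40813, -1)), Mul(Add(-6900, -288), Pow(-1437, -1))) = Add(Mul(19924, Rational(-1, 40813)), Mul(-7188, Rational(-1, 1437))) = Add(Rational(-19924, 40813), Rational(2396, 479)) = Rational(88244352, 19549427)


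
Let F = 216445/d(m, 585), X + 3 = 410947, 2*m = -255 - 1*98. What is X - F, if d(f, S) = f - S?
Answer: 626300602/1523 ≈ 4.1123e+5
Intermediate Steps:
m = -353/2 (m = (-255 - 1*98)/2 = (-255 - 98)/2 = (½)*(-353) = -353/2 ≈ -176.50)
X = 410944 (X = -3 + 410947 = 410944)
F = -432890/1523 (F = 216445/(-353/2 - 1*585) = 216445/(-353/2 - 585) = 216445/(-1523/2) = 216445*(-2/1523) = -432890/1523 ≈ -284.23)
X - F = 410944 - 1*(-432890/1523) = 410944 + 432890/1523 = 626300602/1523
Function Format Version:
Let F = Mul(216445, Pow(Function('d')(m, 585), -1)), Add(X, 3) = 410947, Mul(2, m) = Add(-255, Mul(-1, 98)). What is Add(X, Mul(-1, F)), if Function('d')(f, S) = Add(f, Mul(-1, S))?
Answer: Rational(626300602, 1523) ≈ 4.1123e+5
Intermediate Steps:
m = Rational(-353, 2) (m = Mul(Rational(1, 2), Add(-255, Mul(-1, 98))) = Mul(Rational(1, 2), Add(-255, -98)) = Mul(Rational(1, 2), -353) = Rational(-353, 2) ≈ -176.50)
X = 410944 (X = Add(-3, 410947) = 410944)
F = Rational(-432890, 1523) (F = Mul(216445, Pow(Add(Rational(-353, 2), Mul(-1, 585)), -1)) = Mul(216445, Pow(Add(Rational(-353, 2), -585), -1)) = Mul(216445, Pow(Rational(-1523, 2), -1)) = Mul(216445, Rational(-2, 1523)) = Rational(-432890, 1523) ≈ -284.23)
Add(X, Mul(-1, F)) = Add(410944, Mul(-1, Rational(-432890, 1523))) = Add(410944, Rational(432890, 1523)) = Rational(626300602, 1523)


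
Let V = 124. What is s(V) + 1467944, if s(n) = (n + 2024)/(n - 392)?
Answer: 98351711/67 ≈ 1.4679e+6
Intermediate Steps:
s(n) = (2024 + n)/(-392 + n)
s(V) + 1467944 = (2024 + 124)/(-392 + 124) + 1467944 = 2148/(-268) + 1467944 = -1/268*2148 + 1467944 = -537/67 + 1467944 = 98351711/67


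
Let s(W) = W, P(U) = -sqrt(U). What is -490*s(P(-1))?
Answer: 490*I ≈ 490.0*I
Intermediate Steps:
-490*s(P(-1)) = -(-490)*sqrt(-1) = -(-490)*I = 490*I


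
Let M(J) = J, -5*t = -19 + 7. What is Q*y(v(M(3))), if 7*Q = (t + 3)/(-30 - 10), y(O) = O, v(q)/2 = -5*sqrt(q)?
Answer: 27*sqrt(3)/140 ≈ 0.33404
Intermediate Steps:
t = 12/5 (t = -(-19 + 7)/5 = -1/5*(-12) = 12/5 ≈ 2.4000)
v(q) = -10*sqrt(q) (v(q) = 2*(-5*sqrt(q)) = -10*sqrt(q))
Q = -27/1400 (Q = ((12/5 + 3)/(-30 - 10))/7 = ((27/5)/(-40))/7 = ((27/5)*(-1/40))/7 = (1/7)*(-27/200) = -27/1400 ≈ -0.019286)
Q*y(v(M(3))) = -(-27)*sqrt(3)/140 = 27*sqrt(3)/140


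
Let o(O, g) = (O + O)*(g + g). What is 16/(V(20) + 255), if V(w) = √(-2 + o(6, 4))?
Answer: 4080/64931 - 16*√94/64931 ≈ 0.060447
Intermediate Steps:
o(O, g) = 4*O*g (o(O, g) = (2*O)*(2*g) = 4*O*g)
V(w) = √94 (V(w) = √(-2 + 4*6*4) = √(-2 + 96) = √94)
16/(V(20) + 255) = 16/(√94 + 255) = 16/(255 + √94)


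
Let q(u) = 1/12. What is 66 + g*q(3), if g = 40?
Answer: 208/3 ≈ 69.333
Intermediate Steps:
q(u) = 1/12
66 + g*q(3) = 66 + 40*(1/12) = 66 + 10/3 = 208/3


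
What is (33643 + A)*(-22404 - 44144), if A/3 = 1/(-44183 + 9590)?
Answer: -25816460224736/11531 ≈ -2.2389e+9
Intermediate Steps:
A = -1/11531 (A = 3/(-44183 + 9590) = 3/(-34593) = 3*(-1/34593) = -1/11531 ≈ -8.6723e-5)
(33643 + A)*(-22404 - 44144) = (33643 - 1/11531)*(-22404 - 44144) = (387937432/11531)*(-66548) = -25816460224736/11531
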